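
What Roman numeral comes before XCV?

XCV = 95; previous is 94

XCIV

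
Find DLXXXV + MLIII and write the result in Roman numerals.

DLXXXV = 585
MLIII = 1053
585 + 1053 = 1638

MDCXXXVIII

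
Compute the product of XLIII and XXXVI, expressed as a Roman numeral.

XLIII = 43
XXXVI = 36
43 × 36 = 1548

MDXLVIII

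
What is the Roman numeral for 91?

Convert 91 to Roman numerals:
  91 contains 1×90 (XC)
  1 contains 1×1 (I)

XCI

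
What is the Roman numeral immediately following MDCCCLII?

MDCCCLII = 1852; next is 1853

MDCCCLIII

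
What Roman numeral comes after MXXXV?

MXXXV = 1035, so the next integer is 1035 + 1 = 1036

MXXXVI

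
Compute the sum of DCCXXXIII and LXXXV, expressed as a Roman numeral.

DCCXXXIII = 733
LXXXV = 85
733 + 85 = 818

DCCCXVIII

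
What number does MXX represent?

MXX: M=1000, X=10, X=10
1000 + 10 + 10 = 1020

1020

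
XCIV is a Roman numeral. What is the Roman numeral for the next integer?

XCIV = 94, so the next integer is 94 + 1 = 95

XCV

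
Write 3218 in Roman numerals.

Convert 3218 to Roman numerals:
  3218 contains 3×1000 (MMM)
  218 contains 2×100 (CC)
  18 contains 1×10 (X)
  8 contains 1×5 (V)
  3 contains 3×1 (III)

MMMCCXVIII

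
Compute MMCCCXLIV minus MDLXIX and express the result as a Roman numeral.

MMCCCXLIV = 2344
MDLXIX = 1569
2344 - 1569 = 775

DCCLXXV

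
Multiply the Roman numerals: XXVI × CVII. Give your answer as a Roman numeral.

XXVI = 26
CVII = 107
26 × 107 = 2782

MMDCCLXXXII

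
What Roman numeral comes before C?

C = 100; previous is 99

XCIX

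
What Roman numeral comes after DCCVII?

DCCVII = 707, so the next integer is 707 + 1 = 708

DCCVIII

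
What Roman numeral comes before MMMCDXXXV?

MMMCDXXXV = 3435, so the previous integer is 3435 - 1 = 3434

MMMCDXXXIV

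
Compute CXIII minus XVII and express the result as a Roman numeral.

CXIII = 113
XVII = 17
113 - 17 = 96

XCVI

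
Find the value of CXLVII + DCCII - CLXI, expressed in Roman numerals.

CXLVII = 147, DCCII = 702, CLXI = 161
147 + 702 = 849
849 - 161 = 688

DCLXXXVIII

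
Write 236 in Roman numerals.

Convert 236 to Roman numerals:
  236 contains 2×100 (CC)
  36 contains 3×10 (XXX)
  6 contains 1×5 (V)
  1 contains 1×1 (I)

CCXXXVI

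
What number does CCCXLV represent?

CCCXLV: C=100, C=100, C=100, XL=40, V=5
100 + 100 + 100 + 40 + 5 = 345

345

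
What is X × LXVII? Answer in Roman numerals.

X = 10
LXVII = 67
10 × 67 = 670

DCLXX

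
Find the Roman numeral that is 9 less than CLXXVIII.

CLXXVIII = 178
178 - 9 = 169

CLXIX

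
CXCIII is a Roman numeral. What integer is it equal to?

CXCIII: C=100, XC=90, I=1, I=1, I=1
100 + 90 + 1 + 1 + 1 = 193

193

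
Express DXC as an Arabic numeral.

DXC: D=500, XC=90
500 + 90 = 590

590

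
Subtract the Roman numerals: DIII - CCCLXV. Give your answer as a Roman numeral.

DIII = 503
CCCLXV = 365
503 - 365 = 138

CXXXVIII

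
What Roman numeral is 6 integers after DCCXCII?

DCCXCII = 792
792 + 6 = 798

DCCXCVIII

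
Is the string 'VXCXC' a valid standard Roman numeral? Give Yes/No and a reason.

'VXCXC': Invalid subtractive combination: VX

No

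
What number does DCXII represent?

DCXII: D=500, C=100, X=10, I=1, I=1
500 + 100 + 10 + 1 + 1 = 612

612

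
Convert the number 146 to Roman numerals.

Convert 146 to Roman numerals:
  146 contains 1×100 (C)
  46 contains 1×40 (XL)
  6 contains 1×5 (V)
  1 contains 1×1 (I)

CXLVI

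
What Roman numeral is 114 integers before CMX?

CMX = 910
910 - 114 = 796

DCCXCVI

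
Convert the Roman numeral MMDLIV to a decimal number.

MMDLIV: M=1000, M=1000, D=500, L=50, IV=4
1000 + 1000 + 500 + 50 + 4 = 2554

2554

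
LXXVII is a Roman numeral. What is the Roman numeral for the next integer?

LXXVII = 77, so the next integer is 77 + 1 = 78

LXXVIII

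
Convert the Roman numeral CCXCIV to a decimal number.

CCXCIV: C=100, C=100, XC=90, IV=4
100 + 100 + 90 + 4 = 294

294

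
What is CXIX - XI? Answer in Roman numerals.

CXIX = 119
XI = 11
119 - 11 = 108

CVIII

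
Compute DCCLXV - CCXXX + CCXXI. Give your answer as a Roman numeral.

DCCLXV = 765, CCXXX = 230, CCXXI = 221
765 - 230 = 535
535 + 221 = 756

DCCLVI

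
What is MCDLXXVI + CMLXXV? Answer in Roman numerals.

MCDLXXVI = 1476
CMLXXV = 975
1476 + 975 = 2451

MMCDLI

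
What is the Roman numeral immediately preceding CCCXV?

CCCXV = 315, so the previous integer is 315 - 1 = 314

CCCXIV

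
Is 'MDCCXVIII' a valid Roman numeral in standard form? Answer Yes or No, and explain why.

'MDCCXVIII': Check the rules: uses only the symbols I, V, X, L, C, D, M; no symbol is repeated more than three times in a row; V, L and D each appear at most once; no smaller symbol precedes a larger one (values never increase from left to right). Value: M (1000) + D (500) + C (100) + C (100) + X (10) + V (5) + I (1) + I (1) + I (1) = 1718. So it is a valid standard Roman numeral.

Yes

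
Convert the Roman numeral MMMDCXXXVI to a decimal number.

MMMDCXXXVI: M=1000, M=1000, M=1000, D=500, C=100, X=10, X=10, X=10, V=5, I=1
1000 + 1000 + 1000 + 500 + 100 + 10 + 10 + 10 + 5 + 1 = 3636

3636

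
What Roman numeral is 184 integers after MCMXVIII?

MCMXVIII = 1918
1918 + 184 = 2102

MMCII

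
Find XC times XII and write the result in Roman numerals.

XC = 90
XII = 12
90 × 12 = 1080

MLXXX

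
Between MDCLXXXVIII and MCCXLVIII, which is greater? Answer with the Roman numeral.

MDCLXXXVIII = 1688
MCCXLVIII = 1248
1688 is larger

MDCLXXXVIII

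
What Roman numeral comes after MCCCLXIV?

MCCCLXIV = 1364, so the next integer is 1364 + 1 = 1365

MCCCLXV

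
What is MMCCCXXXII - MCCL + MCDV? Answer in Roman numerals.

MMCCCXXXII = 2332, MCCL = 1250, MCDV = 1405
2332 - 1250 = 1082
1082 + 1405 = 2487

MMCDLXXXVII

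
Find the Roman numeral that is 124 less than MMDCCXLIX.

MMDCCXLIX = 2749
2749 - 124 = 2625

MMDCXXV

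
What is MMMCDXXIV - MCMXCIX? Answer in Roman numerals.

MMMCDXXIV = 3424
MCMXCIX = 1999
3424 - 1999 = 1425

MCDXXV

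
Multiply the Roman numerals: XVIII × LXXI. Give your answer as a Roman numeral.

XVIII = 18
LXXI = 71
18 × 71 = 1278

MCCLXXVIII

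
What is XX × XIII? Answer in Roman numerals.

XX = 20
XIII = 13
20 × 13 = 260

CCLX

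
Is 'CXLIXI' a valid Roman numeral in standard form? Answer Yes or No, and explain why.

'CXLIXI': I cannot come right after the subtractive pair IX: once I is subtracted in IX, the next symbol must be smaller than I

No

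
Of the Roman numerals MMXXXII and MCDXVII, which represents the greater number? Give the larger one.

MMXXXII = 2032
MCDXVII = 1417
2032 is larger

MMXXXII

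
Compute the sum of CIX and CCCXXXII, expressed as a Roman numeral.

CIX = 109
CCCXXXII = 332
109 + 332 = 441

CDXLI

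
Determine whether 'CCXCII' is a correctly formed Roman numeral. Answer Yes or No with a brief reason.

'CCXCII': Check the rules: uses only the symbols I, V, X, L, C, D, M; no symbol is repeated more than three times in a row; V, L and D each appear at most once; the only place a smaller symbol precedes a larger one is the allowed subtractive pair XC, the symbol right after such a pair (if any) is smaller than the pair's first symbol, and otherwise the values never increase from left to right. Value: C (100) + C (100) + XC (90) + I (1) + I (1) = 292. So it is a valid standard Roman numeral.

Yes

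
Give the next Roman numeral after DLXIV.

DLXIV = 564, so the next integer is 564 + 1 = 565

DLXV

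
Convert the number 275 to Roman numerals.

Convert 275 to Roman numerals:
  275 contains 2×100 (CC)
  75 contains 1×50 (L)
  25 contains 2×10 (XX)
  5 contains 1×5 (V)

CCLXXV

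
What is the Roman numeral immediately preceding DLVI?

DLVI = 556, so the previous integer is 556 - 1 = 555

DLV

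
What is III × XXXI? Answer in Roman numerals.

III = 3
XXXI = 31
3 × 31 = 93

XCIII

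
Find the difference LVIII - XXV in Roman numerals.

LVIII = 58
XXV = 25
58 - 25 = 33

XXXIII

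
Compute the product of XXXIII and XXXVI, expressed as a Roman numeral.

XXXIII = 33
XXXVI = 36
33 × 36 = 1188

MCLXXXVIII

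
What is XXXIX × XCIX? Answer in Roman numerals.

XXXIX = 39
XCIX = 99
39 × 99 = 3861

MMMDCCCLXI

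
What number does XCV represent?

XCV: XC=90, V=5
90 + 5 = 95

95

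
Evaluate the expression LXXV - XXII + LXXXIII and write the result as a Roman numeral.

LXXV = 75, XXII = 22, LXXXIII = 83
75 - 22 = 53
53 + 83 = 136

CXXXVI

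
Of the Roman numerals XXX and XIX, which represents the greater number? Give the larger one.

XXX = 30
XIX = 19
30 is larger

XXX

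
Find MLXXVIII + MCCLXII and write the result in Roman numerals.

MLXXVIII = 1078
MCCLXII = 1262
1078 + 1262 = 2340

MMCCCXL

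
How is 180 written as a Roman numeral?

Convert 180 to Roman numerals:
  180 contains 1×100 (C)
  80 contains 1×50 (L)
  30 contains 3×10 (XXX)

CLXXX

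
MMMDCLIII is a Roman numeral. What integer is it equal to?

MMMDCLIII: M=1000, M=1000, M=1000, D=500, C=100, L=50, I=1, I=1, I=1
1000 + 1000 + 1000 + 500 + 100 + 50 + 1 + 1 + 1 = 3653

3653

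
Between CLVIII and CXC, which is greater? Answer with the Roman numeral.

CLVIII = 158
CXC = 190
190 is larger

CXC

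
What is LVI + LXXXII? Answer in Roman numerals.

LVI = 56
LXXXII = 82
56 + 82 = 138

CXXXVIII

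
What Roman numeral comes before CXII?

CXII = 112, so the previous integer is 112 - 1 = 111

CXI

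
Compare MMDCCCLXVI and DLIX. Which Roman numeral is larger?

MMDCCCLXVI = 2866
DLIX = 559
2866 is larger

MMDCCCLXVI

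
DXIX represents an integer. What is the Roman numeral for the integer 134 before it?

DXIX = 519
519 - 134 = 385

CCCLXXXV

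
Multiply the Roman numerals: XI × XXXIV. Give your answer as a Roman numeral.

XI = 11
XXXIV = 34
11 × 34 = 374

CCCLXXIV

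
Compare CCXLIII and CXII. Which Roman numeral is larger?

CCXLIII = 243
CXII = 112
243 is larger

CCXLIII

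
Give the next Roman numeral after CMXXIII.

CMXXIII = 923; next is 924

CMXXIV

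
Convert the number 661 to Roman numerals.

Convert 661 to Roman numerals:
  661 contains 1×500 (D)
  161 contains 1×100 (C)
  61 contains 1×50 (L)
  11 contains 1×10 (X)
  1 contains 1×1 (I)

DCLXI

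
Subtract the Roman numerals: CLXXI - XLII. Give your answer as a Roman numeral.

CLXXI = 171
XLII = 42
171 - 42 = 129

CXXIX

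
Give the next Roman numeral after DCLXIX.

DCLXIX = 669; next is 670

DCLXX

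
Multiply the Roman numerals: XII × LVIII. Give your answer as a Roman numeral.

XII = 12
LVIII = 58
12 × 58 = 696

DCXCVI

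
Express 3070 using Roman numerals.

Convert 3070 to Roman numerals:
  3070 contains 3×1000 (MMM)
  70 contains 1×50 (L)
  20 contains 2×10 (XX)

MMMLXX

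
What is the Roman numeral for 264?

Convert 264 to Roman numerals:
  264 contains 2×100 (CC)
  64 contains 1×50 (L)
  14 contains 1×10 (X)
  4 contains 1×4 (IV)

CCLXIV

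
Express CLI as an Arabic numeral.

CLI: C=100, L=50, I=1
100 + 50 + 1 = 151

151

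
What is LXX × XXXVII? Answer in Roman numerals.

LXX = 70
XXXVII = 37
70 × 37 = 2590

MMDXC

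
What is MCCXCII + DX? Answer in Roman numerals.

MCCXCII = 1292
DX = 510
1292 + 510 = 1802

MDCCCII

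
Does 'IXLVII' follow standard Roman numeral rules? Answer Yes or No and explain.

'IXLVII': I (position 1) comes before the larger symbol L (position 3) without being directly in front of it as a subtractive pair; apart from IV, IX, XL, XC, CD and CM, symbols must go from largest to smallest

No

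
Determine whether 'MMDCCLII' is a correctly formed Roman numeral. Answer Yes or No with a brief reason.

'MMDCCLII': Check the rules: uses only the symbols I, V, X, L, C, D, M; no symbol is repeated more than three times in a row; V, L and D each appear at most once; no smaller symbol precedes a larger one (values never increase from left to right). Value: M (1000) + M (1000) + D (500) + C (100) + C (100) + L (50) + I (1) + I (1) = 2752. So it is a valid standard Roman numeral.

Yes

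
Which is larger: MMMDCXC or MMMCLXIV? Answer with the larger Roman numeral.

MMMDCXC = 3690
MMMCLXIV = 3164
3690 is larger

MMMDCXC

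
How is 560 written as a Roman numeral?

Convert 560 to Roman numerals:
  560 contains 1×500 (D)
  60 contains 1×50 (L)
  10 contains 1×10 (X)

DLX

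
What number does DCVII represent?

DCVII: D=500, C=100, V=5, I=1, I=1
500 + 100 + 5 + 1 + 1 = 607

607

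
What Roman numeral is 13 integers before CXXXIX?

CXXXIX = 139
139 - 13 = 126

CXXVI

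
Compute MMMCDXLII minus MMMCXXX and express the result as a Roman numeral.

MMMCDXLII = 3442
MMMCXXX = 3130
3442 - 3130 = 312

CCCXII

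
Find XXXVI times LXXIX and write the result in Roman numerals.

XXXVI = 36
LXXIX = 79
36 × 79 = 2844

MMDCCCXLIV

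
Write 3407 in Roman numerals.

Convert 3407 to Roman numerals:
  3407 contains 3×1000 (MMM)
  407 contains 1×400 (CD)
  7 contains 1×5 (V)
  2 contains 2×1 (II)

MMMCDVII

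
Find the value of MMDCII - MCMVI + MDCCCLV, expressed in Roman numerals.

MMDCII = 2602, MCMVI = 1906, MDCCCLV = 1855
2602 - 1906 = 696
696 + 1855 = 2551

MMDLI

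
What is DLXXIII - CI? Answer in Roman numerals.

DLXXIII = 573
CI = 101
573 - 101 = 472

CDLXXII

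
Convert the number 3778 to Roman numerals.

Convert 3778 to Roman numerals:
  3778 contains 3×1000 (MMM)
  778 contains 1×500 (D)
  278 contains 2×100 (CC)
  78 contains 1×50 (L)
  28 contains 2×10 (XX)
  8 contains 1×5 (V)
  3 contains 3×1 (III)

MMMDCCLXXVIII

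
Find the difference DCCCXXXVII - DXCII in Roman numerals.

DCCCXXXVII = 837
DXCII = 592
837 - 592 = 245

CCXLV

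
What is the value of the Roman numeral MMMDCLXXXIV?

MMMDCLXXXIV: M=1000, M=1000, M=1000, D=500, C=100, L=50, X=10, X=10, X=10, IV=4
1000 + 1000 + 1000 + 500 + 100 + 50 + 10 + 10 + 10 + 4 = 3684

3684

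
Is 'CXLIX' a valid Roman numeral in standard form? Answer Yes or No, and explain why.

'CXLIX': Check the rules: uses only the symbols I, V, X, L, C, D, M; no symbol is repeated more than three times in a row; V, L and D each appear at most once; the only places a smaller symbol precedes a larger one are the allowed subtractive pairs XL, IX, the symbol right after such a pair (if any) is smaller than the pair's first symbol, and otherwise the values never increase from left to right. Value: C (100) + XL (40) + IX (9) = 149. So it is a valid standard Roman numeral.

Yes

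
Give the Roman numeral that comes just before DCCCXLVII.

DCCCXLVII = 847; previous is 846

DCCCXLVI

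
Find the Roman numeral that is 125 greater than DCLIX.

DCLIX = 659
659 + 125 = 784

DCCLXXXIV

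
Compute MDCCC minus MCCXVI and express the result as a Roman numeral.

MDCCC = 1800
MCCXVI = 1216
1800 - 1216 = 584

DLXXXIV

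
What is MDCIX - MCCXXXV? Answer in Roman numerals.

MDCIX = 1609
MCCXXXV = 1235
1609 - 1235 = 374

CCCLXXIV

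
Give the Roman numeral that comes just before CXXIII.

CXXIII = 123, so the previous integer is 123 - 1 = 122

CXXII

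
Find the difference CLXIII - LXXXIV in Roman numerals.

CLXIII = 163
LXXXIV = 84
163 - 84 = 79

LXXIX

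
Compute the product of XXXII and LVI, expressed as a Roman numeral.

XXXII = 32
LVI = 56
32 × 56 = 1792

MDCCXCII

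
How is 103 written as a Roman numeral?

Convert 103 to Roman numerals:
  103 contains 1×100 (C)
  3 contains 3×1 (III)

CIII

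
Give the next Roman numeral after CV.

CV = 105; next is 106

CVI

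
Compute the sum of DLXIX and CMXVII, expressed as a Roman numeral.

DLXIX = 569
CMXVII = 917
569 + 917 = 1486

MCDLXXXVI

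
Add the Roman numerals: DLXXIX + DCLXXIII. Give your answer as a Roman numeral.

DLXXIX = 579
DCLXXIII = 673
579 + 673 = 1252

MCCLII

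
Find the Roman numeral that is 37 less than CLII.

CLII = 152
152 - 37 = 115

CXV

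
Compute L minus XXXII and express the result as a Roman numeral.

L = 50
XXXII = 32
50 - 32 = 18

XVIII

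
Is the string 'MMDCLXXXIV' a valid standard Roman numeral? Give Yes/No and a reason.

'MMDCLXXXIV': Check the rules: uses only the symbols I, V, X, L, C, D, M; no symbol is repeated more than three times in a row; V, L and D each appear at most once; the only place a smaller symbol precedes a larger one is the allowed subtractive pair IV, the symbol right after such a pair (if any) is smaller than the pair's first symbol, and otherwise the values never increase from left to right. Value: M (1000) + M (1000) + D (500) + C (100) + L (50) + X (10) + X (10) + X (10) + IV (4) = 2684. So it is a valid standard Roman numeral.

Yes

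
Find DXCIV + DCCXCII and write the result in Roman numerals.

DXCIV = 594
DCCXCII = 792
594 + 792 = 1386

MCCCLXXXVI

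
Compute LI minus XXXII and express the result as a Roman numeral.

LI = 51
XXXII = 32
51 - 32 = 19

XIX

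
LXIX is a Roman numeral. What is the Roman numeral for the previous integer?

LXIX = 69, so the previous integer is 69 - 1 = 68

LXVIII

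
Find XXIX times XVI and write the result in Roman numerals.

XXIX = 29
XVI = 16
29 × 16 = 464

CDLXIV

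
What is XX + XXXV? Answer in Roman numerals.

XX = 20
XXXV = 35
20 + 35 = 55

LV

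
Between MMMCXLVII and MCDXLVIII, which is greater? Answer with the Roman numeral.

MMMCXLVII = 3147
MCDXLVIII = 1448
3147 is larger

MMMCXLVII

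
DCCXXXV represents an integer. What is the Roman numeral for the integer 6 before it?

DCCXXXV = 735
735 - 6 = 729

DCCXXIX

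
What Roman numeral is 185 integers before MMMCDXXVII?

MMMCDXXVII = 3427
3427 - 185 = 3242

MMMCCXLII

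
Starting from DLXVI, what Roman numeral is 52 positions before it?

DLXVI = 566
566 - 52 = 514

DXIV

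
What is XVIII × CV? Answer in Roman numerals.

XVIII = 18
CV = 105
18 × 105 = 1890

MDCCCXC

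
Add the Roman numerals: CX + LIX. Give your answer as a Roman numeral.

CX = 110
LIX = 59
110 + 59 = 169

CLXIX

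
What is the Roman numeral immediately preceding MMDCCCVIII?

MMDCCCVIII = 2808; previous is 2807

MMDCCCVII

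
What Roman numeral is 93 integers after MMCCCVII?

MMCCCVII = 2307
2307 + 93 = 2400

MMCD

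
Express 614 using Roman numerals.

Convert 614 to Roman numerals:
  614 contains 1×500 (D)
  114 contains 1×100 (C)
  14 contains 1×10 (X)
  4 contains 1×4 (IV)

DCXIV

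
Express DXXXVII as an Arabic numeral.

DXXXVII: D=500, X=10, X=10, X=10, V=5, I=1, I=1
500 + 10 + 10 + 10 + 5 + 1 + 1 = 537

537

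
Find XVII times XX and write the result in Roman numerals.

XVII = 17
XX = 20
17 × 20 = 340

CCCXL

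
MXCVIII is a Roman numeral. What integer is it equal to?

MXCVIII: M=1000, XC=90, V=5, I=1, I=1, I=1
1000 + 90 + 5 + 1 + 1 + 1 = 1098

1098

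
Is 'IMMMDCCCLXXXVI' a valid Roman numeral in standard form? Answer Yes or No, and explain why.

'IMMMDCCCLXXXVI': Invalid subtractive combination: IM

No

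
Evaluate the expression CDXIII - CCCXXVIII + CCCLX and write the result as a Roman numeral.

CDXIII = 413, CCCXXVIII = 328, CCCLX = 360
413 - 328 = 85
85 + 360 = 445

CDXLV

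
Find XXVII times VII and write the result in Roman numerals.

XXVII = 27
VII = 7
27 × 7 = 189

CLXXXIX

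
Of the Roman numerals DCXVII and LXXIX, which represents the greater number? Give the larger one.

DCXVII = 617
LXXIX = 79
617 is larger

DCXVII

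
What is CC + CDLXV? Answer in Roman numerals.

CC = 200
CDLXV = 465
200 + 465 = 665

DCLXV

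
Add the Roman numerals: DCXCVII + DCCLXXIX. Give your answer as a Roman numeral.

DCXCVII = 697
DCCLXXIX = 779
697 + 779 = 1476

MCDLXXVI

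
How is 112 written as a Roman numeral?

Convert 112 to Roman numerals:
  112 contains 1×100 (C)
  12 contains 1×10 (X)
  2 contains 2×1 (II)

CXII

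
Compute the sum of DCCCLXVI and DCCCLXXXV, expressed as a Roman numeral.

DCCCLXVI = 866
DCCCLXXXV = 885
866 + 885 = 1751

MDCCLI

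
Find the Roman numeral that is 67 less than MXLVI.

MXLVI = 1046
1046 - 67 = 979

CMLXXIX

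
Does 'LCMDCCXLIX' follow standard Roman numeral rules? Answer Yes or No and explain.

'LCMDCCXLIX': L should not appear more than once

No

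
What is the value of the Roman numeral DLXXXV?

DLXXXV: D=500, L=50, X=10, X=10, X=10, V=5
500 + 50 + 10 + 10 + 10 + 5 = 585

585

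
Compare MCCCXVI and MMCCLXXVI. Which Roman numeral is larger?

MCCCXVI = 1316
MMCCLXXVI = 2276
2276 is larger

MMCCLXXVI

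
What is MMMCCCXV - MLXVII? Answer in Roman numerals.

MMMCCCXV = 3315
MLXVII = 1067
3315 - 1067 = 2248

MMCCXLVIII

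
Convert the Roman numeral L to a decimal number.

L: L=50

50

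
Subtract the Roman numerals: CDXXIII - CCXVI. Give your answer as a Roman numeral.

CDXXIII = 423
CCXVI = 216
423 - 216 = 207

CCVII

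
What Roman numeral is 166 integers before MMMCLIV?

MMMCLIV = 3154
3154 - 166 = 2988

MMCMLXXXVIII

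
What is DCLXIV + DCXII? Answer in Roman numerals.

DCLXIV = 664
DCXII = 612
664 + 612 = 1276

MCCLXXVI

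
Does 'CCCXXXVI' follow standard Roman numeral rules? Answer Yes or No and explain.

'CCCXXXVI': Check the rules: uses only the symbols I, V, X, L, C, D, M; no symbol is repeated more than three times in a row; V, L and D each appear at most once; no smaller symbol precedes a larger one (values never increase from left to right). Value: C (100) + C (100) + C (100) + X (10) + X (10) + X (10) + V (5) + I (1) = 336. So it is a valid standard Roman numeral.

Yes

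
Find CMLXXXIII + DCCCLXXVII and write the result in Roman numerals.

CMLXXXIII = 983
DCCCLXXVII = 877
983 + 877 = 1860

MDCCCLX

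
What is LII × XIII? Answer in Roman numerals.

LII = 52
XIII = 13
52 × 13 = 676

DCLXXVI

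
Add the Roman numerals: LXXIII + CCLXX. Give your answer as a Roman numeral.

LXXIII = 73
CCLXX = 270
73 + 270 = 343

CCCXLIII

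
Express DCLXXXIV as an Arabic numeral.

DCLXXXIV: D=500, C=100, L=50, X=10, X=10, X=10, IV=4
500 + 100 + 50 + 10 + 10 + 10 + 4 = 684

684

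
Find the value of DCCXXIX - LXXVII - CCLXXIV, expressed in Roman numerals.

DCCXXIX = 729, LXXVII = 77, CCLXXIV = 274
729 - 77 = 652
652 - 274 = 378

CCCLXXVIII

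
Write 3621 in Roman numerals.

Convert 3621 to Roman numerals:
  3621 contains 3×1000 (MMM)
  621 contains 1×500 (D)
  121 contains 1×100 (C)
  21 contains 2×10 (XX)
  1 contains 1×1 (I)

MMMDCXXI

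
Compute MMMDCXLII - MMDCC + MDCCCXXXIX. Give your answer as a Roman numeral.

MMMDCXLII = 3642, MMDCC = 2700, MDCCCXXXIX = 1839
3642 - 2700 = 942
942 + 1839 = 2781

MMDCCLXXXI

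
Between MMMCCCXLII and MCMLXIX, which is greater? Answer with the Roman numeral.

MMMCCCXLII = 3342
MCMLXIX = 1969
3342 is larger

MMMCCCXLII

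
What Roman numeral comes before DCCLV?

DCCLV = 755, so the previous integer is 755 - 1 = 754

DCCLIV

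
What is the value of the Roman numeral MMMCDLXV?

MMMCDLXV: M=1000, M=1000, M=1000, CD=400, L=50, X=10, V=5
1000 + 1000 + 1000 + 400 + 50 + 10 + 5 = 3465

3465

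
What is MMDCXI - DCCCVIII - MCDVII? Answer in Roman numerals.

MMDCXI = 2611, DCCCVIII = 808, MCDVII = 1407
2611 - 808 = 1803
1803 - 1407 = 396

CCCXCVI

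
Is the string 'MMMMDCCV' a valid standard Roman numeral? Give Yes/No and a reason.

'MMMMDCCV': More than 3 consecutive M's

No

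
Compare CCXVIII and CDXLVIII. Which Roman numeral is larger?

CCXVIII = 218
CDXLVIII = 448
448 is larger

CDXLVIII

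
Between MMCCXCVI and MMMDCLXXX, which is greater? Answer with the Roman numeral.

MMCCXCVI = 2296
MMMDCLXXX = 3680
3680 is larger

MMMDCLXXX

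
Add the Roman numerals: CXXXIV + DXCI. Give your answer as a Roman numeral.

CXXXIV = 134
DXCI = 591
134 + 591 = 725

DCCXXV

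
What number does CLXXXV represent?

CLXXXV: C=100, L=50, X=10, X=10, X=10, V=5
100 + 50 + 10 + 10 + 10 + 5 = 185

185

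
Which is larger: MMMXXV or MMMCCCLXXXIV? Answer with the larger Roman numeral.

MMMXXV = 3025
MMMCCCLXXXIV = 3384
3384 is larger

MMMCCCLXXXIV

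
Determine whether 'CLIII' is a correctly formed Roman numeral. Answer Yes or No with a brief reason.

'CLIII': Check the rules: uses only the symbols I, V, X, L, C, D, M; no symbol is repeated more than three times in a row; V, L and D each appear at most once; no smaller symbol precedes a larger one (values never increase from left to right). Value: C (100) + L (50) + I (1) + I (1) + I (1) = 153. So it is a valid standard Roman numeral.

Yes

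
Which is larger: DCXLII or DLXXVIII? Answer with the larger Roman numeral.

DCXLII = 642
DLXXVIII = 578
642 is larger

DCXLII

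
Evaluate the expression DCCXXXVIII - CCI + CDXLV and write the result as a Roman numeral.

DCCXXXVIII = 738, CCI = 201, CDXLV = 445
738 - 201 = 537
537 + 445 = 982

CMLXXXII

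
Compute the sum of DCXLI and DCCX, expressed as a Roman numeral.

DCXLI = 641
DCCX = 710
641 + 710 = 1351

MCCCLI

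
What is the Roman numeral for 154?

Convert 154 to Roman numerals:
  154 contains 1×100 (C)
  54 contains 1×50 (L)
  4 contains 1×4 (IV)

CLIV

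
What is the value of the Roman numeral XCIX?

XCIX: XC=90, IX=9
90 + 9 = 99

99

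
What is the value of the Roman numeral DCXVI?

DCXVI: D=500, C=100, X=10, V=5, I=1
500 + 100 + 10 + 5 + 1 = 616

616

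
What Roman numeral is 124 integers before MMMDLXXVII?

MMMDLXXVII = 3577
3577 - 124 = 3453

MMMCDLIII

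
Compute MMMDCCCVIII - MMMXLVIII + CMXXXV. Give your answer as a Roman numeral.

MMMDCCCVIII = 3808, MMMXLVIII = 3048, CMXXXV = 935
3808 - 3048 = 760
760 + 935 = 1695

MDCXCV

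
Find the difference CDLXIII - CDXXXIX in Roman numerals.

CDLXIII = 463
CDXXXIX = 439
463 - 439 = 24

XXIV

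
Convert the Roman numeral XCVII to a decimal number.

XCVII: XC=90, V=5, I=1, I=1
90 + 5 + 1 + 1 = 97

97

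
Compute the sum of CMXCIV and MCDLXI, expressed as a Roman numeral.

CMXCIV = 994
MCDLXI = 1461
994 + 1461 = 2455

MMCDLV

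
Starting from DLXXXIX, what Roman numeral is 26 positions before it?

DLXXXIX = 589
589 - 26 = 563

DLXIII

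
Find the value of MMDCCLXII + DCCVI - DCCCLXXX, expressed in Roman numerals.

MMDCCLXII = 2762, DCCVI = 706, DCCCLXXX = 880
2762 + 706 = 3468
3468 - 880 = 2588

MMDLXXXVIII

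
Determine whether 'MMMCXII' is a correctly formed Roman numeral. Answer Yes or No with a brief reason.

'MMMCXII': Check the rules: uses only the symbols I, V, X, L, C, D, M; no symbol is repeated more than three times in a row; V, L and D each appear at most once; no smaller symbol precedes a larger one (values never increase from left to right). Value: M (1000) + M (1000) + M (1000) + C (100) + X (10) + I (1) + I (1) = 3112. So it is a valid standard Roman numeral.

Yes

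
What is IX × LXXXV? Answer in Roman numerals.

IX = 9
LXXXV = 85
9 × 85 = 765

DCCLXV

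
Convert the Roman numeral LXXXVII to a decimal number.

LXXXVII: L=50, X=10, X=10, X=10, V=5, I=1, I=1
50 + 10 + 10 + 10 + 5 + 1 + 1 = 87

87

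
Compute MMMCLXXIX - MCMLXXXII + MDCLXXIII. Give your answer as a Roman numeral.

MMMCLXXIX = 3179, MCMLXXXII = 1982, MDCLXXIII = 1673
3179 - 1982 = 1197
1197 + 1673 = 2870

MMDCCCLXX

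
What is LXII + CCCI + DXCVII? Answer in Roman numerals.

LXII = 62, CCCI = 301, DXCVII = 597
62 + 301 = 363
363 + 597 = 960

CMLX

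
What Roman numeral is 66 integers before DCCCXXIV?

DCCCXXIV = 824
824 - 66 = 758

DCCLVIII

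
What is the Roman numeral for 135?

Convert 135 to Roman numerals:
  135 contains 1×100 (C)
  35 contains 3×10 (XXX)
  5 contains 1×5 (V)

CXXXV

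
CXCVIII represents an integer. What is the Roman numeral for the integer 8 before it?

CXCVIII = 198
198 - 8 = 190

CXC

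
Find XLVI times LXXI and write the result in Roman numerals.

XLVI = 46
LXXI = 71
46 × 71 = 3266

MMMCCLXVI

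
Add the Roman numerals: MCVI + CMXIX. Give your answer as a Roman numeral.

MCVI = 1106
CMXIX = 919
1106 + 919 = 2025

MMXXV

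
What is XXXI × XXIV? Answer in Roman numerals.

XXXI = 31
XXIV = 24
31 × 24 = 744

DCCXLIV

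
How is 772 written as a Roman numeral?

Convert 772 to Roman numerals:
  772 contains 1×500 (D)
  272 contains 2×100 (CC)
  72 contains 1×50 (L)
  22 contains 2×10 (XX)
  2 contains 2×1 (II)

DCCLXXII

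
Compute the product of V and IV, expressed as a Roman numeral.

V = 5
IV = 4
5 × 4 = 20

XX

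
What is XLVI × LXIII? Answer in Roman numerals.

XLVI = 46
LXIII = 63
46 × 63 = 2898

MMDCCCXCVIII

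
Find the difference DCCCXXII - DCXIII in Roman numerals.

DCCCXXII = 822
DCXIII = 613
822 - 613 = 209

CCIX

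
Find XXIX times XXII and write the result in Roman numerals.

XXIX = 29
XXII = 22
29 × 22 = 638

DCXXXVIII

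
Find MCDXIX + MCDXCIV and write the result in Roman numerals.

MCDXIX = 1419
MCDXCIV = 1494
1419 + 1494 = 2913

MMCMXIII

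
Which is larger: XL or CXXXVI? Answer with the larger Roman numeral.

XL = 40
CXXXVI = 136
136 is larger

CXXXVI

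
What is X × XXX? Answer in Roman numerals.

X = 10
XXX = 30
10 × 30 = 300

CCC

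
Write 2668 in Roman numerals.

Convert 2668 to Roman numerals:
  2668 contains 2×1000 (MM)
  668 contains 1×500 (D)
  168 contains 1×100 (C)
  68 contains 1×50 (L)
  18 contains 1×10 (X)
  8 contains 1×5 (V)
  3 contains 3×1 (III)

MMDCLXVIII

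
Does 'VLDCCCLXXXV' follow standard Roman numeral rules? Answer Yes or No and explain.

'VLDCCCLXXXV': V should not appear more than once

No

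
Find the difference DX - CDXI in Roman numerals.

DX = 510
CDXI = 411
510 - 411 = 99

XCIX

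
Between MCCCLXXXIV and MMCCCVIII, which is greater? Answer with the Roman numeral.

MCCCLXXXIV = 1384
MMCCCVIII = 2308
2308 is larger

MMCCCVIII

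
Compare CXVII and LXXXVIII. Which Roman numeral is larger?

CXVII = 117
LXXXVIII = 88
117 is larger

CXVII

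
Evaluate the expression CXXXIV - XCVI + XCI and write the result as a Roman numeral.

CXXXIV = 134, XCVI = 96, XCI = 91
134 - 96 = 38
38 + 91 = 129

CXXIX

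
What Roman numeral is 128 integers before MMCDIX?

MMCDIX = 2409
2409 - 128 = 2281

MMCCLXXXI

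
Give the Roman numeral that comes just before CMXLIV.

CMXLIV = 944, so the previous integer is 944 - 1 = 943

CMXLIII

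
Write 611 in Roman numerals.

Convert 611 to Roman numerals:
  611 contains 1×500 (D)
  111 contains 1×100 (C)
  11 contains 1×10 (X)
  1 contains 1×1 (I)

DCXI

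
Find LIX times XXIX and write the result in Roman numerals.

LIX = 59
XXIX = 29
59 × 29 = 1711

MDCCXI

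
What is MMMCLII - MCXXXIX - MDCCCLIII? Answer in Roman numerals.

MMMCLII = 3152, MCXXXIX = 1139, MDCCCLIII = 1853
3152 - 1139 = 2013
2013 - 1853 = 160

CLX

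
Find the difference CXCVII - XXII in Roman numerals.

CXCVII = 197
XXII = 22
197 - 22 = 175

CLXXV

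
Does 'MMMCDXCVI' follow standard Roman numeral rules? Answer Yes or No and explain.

'MMMCDXCVI': Check the rules: uses only the symbols I, V, X, L, C, D, M; no symbol is repeated more than three times in a row; V, L and D each appear at most once; the only places a smaller symbol precedes a larger one are the allowed subtractive pairs CD, XC, the symbol right after such a pair (if any) is smaller than the pair's first symbol, and otherwise the values never increase from left to right. Value: M (1000) + M (1000) + M (1000) + CD (400) + XC (90) + V (5) + I (1) = 3496. So it is a valid standard Roman numeral.

Yes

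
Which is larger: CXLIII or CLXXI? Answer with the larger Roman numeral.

CXLIII = 143
CLXXI = 171
171 is larger

CLXXI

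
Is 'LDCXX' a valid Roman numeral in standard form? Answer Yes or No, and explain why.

'LDCXX': Invalid subtractive combination: LD

No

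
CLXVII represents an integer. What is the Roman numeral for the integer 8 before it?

CLXVII = 167
167 - 8 = 159

CLIX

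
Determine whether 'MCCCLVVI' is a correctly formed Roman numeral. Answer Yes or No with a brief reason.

'MCCCLVVI': V should not appear more than once

No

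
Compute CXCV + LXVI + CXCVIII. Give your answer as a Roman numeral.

CXCV = 195, LXVI = 66, CXCVIII = 198
195 + 66 = 261
261 + 198 = 459

CDLIX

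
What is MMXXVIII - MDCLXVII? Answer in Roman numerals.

MMXXVIII = 2028
MDCLXVII = 1667
2028 - 1667 = 361

CCCLXI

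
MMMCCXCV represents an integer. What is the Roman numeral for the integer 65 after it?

MMMCCXCV = 3295
3295 + 65 = 3360

MMMCCCLX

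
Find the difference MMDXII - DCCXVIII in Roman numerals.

MMDXII = 2512
DCCXVIII = 718
2512 - 718 = 1794

MDCCXCIV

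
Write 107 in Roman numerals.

Convert 107 to Roman numerals:
  107 contains 1×100 (C)
  7 contains 1×5 (V)
  2 contains 2×1 (II)

CVII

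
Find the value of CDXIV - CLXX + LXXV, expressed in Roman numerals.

CDXIV = 414, CLXX = 170, LXXV = 75
414 - 170 = 244
244 + 75 = 319

CCCXIX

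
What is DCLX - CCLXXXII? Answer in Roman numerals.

DCLX = 660
CCLXXXII = 282
660 - 282 = 378

CCCLXXVIII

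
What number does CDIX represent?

CDIX: CD=400, IX=9
400 + 9 = 409

409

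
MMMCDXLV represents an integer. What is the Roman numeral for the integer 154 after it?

MMMCDXLV = 3445
3445 + 154 = 3599

MMMDXCIX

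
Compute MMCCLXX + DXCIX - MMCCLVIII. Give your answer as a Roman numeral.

MMCCLXX = 2270, DXCIX = 599, MMCCLVIII = 2258
2270 + 599 = 2869
2869 - 2258 = 611

DCXI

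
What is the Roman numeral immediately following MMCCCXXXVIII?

MMCCCXXXVIII = 2338, so the next integer is 2338 + 1 = 2339

MMCCCXXXIX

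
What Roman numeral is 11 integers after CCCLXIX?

CCCLXIX = 369
369 + 11 = 380

CCCLXXX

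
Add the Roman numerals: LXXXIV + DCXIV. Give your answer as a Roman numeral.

LXXXIV = 84
DCXIV = 614
84 + 614 = 698

DCXCVIII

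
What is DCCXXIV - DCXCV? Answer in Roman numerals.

DCCXXIV = 724
DCXCV = 695
724 - 695 = 29

XXIX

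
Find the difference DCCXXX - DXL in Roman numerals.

DCCXXX = 730
DXL = 540
730 - 540 = 190

CXC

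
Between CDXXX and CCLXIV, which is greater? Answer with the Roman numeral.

CDXXX = 430
CCLXIV = 264
430 is larger

CDXXX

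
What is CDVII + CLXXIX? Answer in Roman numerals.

CDVII = 407
CLXXIX = 179
407 + 179 = 586

DLXXXVI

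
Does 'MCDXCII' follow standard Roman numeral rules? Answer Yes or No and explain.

'MCDXCII': Check the rules: uses only the symbols I, V, X, L, C, D, M; no symbol is repeated more than three times in a row; V, L and D each appear at most once; the only places a smaller symbol precedes a larger one are the allowed subtractive pairs CD, XC, the symbol right after such a pair (if any) is smaller than the pair's first symbol, and otherwise the values never increase from left to right. Value: M (1000) + CD (400) + XC (90) + I (1) + I (1) = 1492. So it is a valid standard Roman numeral.

Yes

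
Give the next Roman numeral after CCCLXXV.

CCCLXXV = 375, so the next integer is 375 + 1 = 376

CCCLXXVI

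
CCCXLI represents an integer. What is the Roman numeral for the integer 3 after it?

CCCXLI = 341
341 + 3 = 344

CCCXLIV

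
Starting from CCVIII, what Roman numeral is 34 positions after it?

CCVIII = 208
208 + 34 = 242

CCXLII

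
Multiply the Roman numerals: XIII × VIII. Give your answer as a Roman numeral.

XIII = 13
VIII = 8
13 × 8 = 104

CIV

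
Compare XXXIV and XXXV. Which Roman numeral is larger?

XXXIV = 34
XXXV = 35
35 is larger

XXXV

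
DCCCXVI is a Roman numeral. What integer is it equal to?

DCCCXVI: D=500, C=100, C=100, C=100, X=10, V=5, I=1
500 + 100 + 100 + 100 + 10 + 5 + 1 = 816

816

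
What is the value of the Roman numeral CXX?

CXX: C=100, X=10, X=10
100 + 10 + 10 = 120

120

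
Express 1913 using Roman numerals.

Convert 1913 to Roman numerals:
  1913 contains 1×1000 (M)
  913 contains 1×900 (CM)
  13 contains 1×10 (X)
  3 contains 3×1 (III)

MCMXIII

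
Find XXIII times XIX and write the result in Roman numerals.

XXIII = 23
XIX = 19
23 × 19 = 437

CDXXXVII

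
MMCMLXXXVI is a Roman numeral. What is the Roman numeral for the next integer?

MMCMLXXXVI = 2986; next is 2987

MMCMLXXXVII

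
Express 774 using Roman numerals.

Convert 774 to Roman numerals:
  774 contains 1×500 (D)
  274 contains 2×100 (CC)
  74 contains 1×50 (L)
  24 contains 2×10 (XX)
  4 contains 1×4 (IV)

DCCLXXIV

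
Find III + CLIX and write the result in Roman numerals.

III = 3
CLIX = 159
3 + 159 = 162

CLXII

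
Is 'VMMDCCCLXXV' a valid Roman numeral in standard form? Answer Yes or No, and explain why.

'VMMDCCCLXXV': V should not appear more than once

No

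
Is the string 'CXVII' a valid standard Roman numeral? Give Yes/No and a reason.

'CXVII': Check the rules: uses only the symbols I, V, X, L, C, D, M; no symbol is repeated more than three times in a row; V, L and D each appear at most once; no smaller symbol precedes a larger one (values never increase from left to right). Value: C (100) + X (10) + V (5) + I (1) + I (1) = 117. So it is a valid standard Roman numeral.

Yes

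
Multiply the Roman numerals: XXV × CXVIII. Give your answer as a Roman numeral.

XXV = 25
CXVIII = 118
25 × 118 = 2950

MMCML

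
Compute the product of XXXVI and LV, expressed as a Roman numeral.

XXXVI = 36
LV = 55
36 × 55 = 1980

MCMLXXX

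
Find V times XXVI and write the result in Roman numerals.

V = 5
XXVI = 26
5 × 26 = 130

CXXX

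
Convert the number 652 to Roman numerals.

Convert 652 to Roman numerals:
  652 contains 1×500 (D)
  152 contains 1×100 (C)
  52 contains 1×50 (L)
  2 contains 2×1 (II)

DCLII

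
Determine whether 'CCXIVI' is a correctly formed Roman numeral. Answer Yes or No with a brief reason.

'CCXIVI': I cannot come right after the subtractive pair IV: once I is subtracted in IV, the next symbol must be smaller than I

No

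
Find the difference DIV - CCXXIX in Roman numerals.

DIV = 504
CCXXIX = 229
504 - 229 = 275

CCLXXV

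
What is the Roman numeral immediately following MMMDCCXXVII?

MMMDCCXXVII = 3727, so the next integer is 3727 + 1 = 3728

MMMDCCXXVIII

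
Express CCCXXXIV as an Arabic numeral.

CCCXXXIV: C=100, C=100, C=100, X=10, X=10, X=10, IV=4
100 + 100 + 100 + 10 + 10 + 10 + 4 = 334

334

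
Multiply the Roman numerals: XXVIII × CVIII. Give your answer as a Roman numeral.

XXVIII = 28
CVIII = 108
28 × 108 = 3024

MMMXXIV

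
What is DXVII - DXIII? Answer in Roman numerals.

DXVII = 517
DXIII = 513
517 - 513 = 4

IV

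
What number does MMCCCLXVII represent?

MMCCCLXVII: M=1000, M=1000, C=100, C=100, C=100, L=50, X=10, V=5, I=1, I=1
1000 + 1000 + 100 + 100 + 100 + 50 + 10 + 5 + 1 + 1 = 2367

2367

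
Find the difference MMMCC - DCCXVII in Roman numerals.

MMMCC = 3200
DCCXVII = 717
3200 - 717 = 2483

MMCDLXXXIII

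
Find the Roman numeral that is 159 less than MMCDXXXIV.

MMCDXXXIV = 2434
2434 - 159 = 2275

MMCCLXXV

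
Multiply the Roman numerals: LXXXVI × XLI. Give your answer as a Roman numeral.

LXXXVI = 86
XLI = 41
86 × 41 = 3526

MMMDXXVI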